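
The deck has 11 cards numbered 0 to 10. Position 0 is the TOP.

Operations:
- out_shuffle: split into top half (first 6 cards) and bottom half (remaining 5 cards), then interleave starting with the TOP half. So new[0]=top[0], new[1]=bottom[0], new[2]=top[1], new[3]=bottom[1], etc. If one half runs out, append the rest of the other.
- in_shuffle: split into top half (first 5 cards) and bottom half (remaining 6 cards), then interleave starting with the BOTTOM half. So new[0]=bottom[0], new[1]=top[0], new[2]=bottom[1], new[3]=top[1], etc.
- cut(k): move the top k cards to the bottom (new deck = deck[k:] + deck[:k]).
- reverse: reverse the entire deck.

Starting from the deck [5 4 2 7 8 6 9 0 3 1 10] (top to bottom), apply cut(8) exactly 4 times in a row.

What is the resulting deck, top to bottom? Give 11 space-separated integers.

After op 1 (cut(8)): [3 1 10 5 4 2 7 8 6 9 0]
After op 2 (cut(8)): [6 9 0 3 1 10 5 4 2 7 8]
After op 3 (cut(8)): [2 7 8 6 9 0 3 1 10 5 4]
After op 4 (cut(8)): [10 5 4 2 7 8 6 9 0 3 1]

Answer: 10 5 4 2 7 8 6 9 0 3 1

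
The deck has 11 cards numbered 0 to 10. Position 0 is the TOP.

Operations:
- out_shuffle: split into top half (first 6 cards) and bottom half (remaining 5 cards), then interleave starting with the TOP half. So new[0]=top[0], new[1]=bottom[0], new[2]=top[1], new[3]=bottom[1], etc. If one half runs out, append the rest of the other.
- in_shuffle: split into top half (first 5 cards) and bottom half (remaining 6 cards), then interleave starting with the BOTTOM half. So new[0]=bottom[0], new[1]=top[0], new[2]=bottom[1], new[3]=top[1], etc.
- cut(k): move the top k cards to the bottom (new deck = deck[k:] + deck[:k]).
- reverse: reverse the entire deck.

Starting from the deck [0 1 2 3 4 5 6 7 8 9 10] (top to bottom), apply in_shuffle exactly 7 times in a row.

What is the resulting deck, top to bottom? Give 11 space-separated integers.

Answer: 7 4 1 9 6 3 0 8 5 2 10

Derivation:
After op 1 (in_shuffle): [5 0 6 1 7 2 8 3 9 4 10]
After op 2 (in_shuffle): [2 5 8 0 3 6 9 1 4 7 10]
After op 3 (in_shuffle): [6 2 9 5 1 8 4 0 7 3 10]
After op 4 (in_shuffle): [8 6 4 2 0 9 7 5 3 1 10]
After op 5 (in_shuffle): [9 8 7 6 5 4 3 2 1 0 10]
After op 6 (in_shuffle): [4 9 3 8 2 7 1 6 0 5 10]
After op 7 (in_shuffle): [7 4 1 9 6 3 0 8 5 2 10]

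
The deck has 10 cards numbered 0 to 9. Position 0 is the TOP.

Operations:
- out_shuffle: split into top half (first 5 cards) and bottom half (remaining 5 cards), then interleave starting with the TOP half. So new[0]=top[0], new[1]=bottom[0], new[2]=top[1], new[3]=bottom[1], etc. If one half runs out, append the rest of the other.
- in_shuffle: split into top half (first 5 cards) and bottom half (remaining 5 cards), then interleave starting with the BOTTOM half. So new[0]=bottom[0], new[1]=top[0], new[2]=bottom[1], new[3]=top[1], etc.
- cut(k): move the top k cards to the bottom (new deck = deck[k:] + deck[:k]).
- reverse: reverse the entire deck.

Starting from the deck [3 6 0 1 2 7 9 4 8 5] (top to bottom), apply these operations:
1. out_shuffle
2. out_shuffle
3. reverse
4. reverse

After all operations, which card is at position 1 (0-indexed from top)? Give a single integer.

Answer: 4

Derivation:
After op 1 (out_shuffle): [3 7 6 9 0 4 1 8 2 5]
After op 2 (out_shuffle): [3 4 7 1 6 8 9 2 0 5]
After op 3 (reverse): [5 0 2 9 8 6 1 7 4 3]
After op 4 (reverse): [3 4 7 1 6 8 9 2 0 5]
Position 1: card 4.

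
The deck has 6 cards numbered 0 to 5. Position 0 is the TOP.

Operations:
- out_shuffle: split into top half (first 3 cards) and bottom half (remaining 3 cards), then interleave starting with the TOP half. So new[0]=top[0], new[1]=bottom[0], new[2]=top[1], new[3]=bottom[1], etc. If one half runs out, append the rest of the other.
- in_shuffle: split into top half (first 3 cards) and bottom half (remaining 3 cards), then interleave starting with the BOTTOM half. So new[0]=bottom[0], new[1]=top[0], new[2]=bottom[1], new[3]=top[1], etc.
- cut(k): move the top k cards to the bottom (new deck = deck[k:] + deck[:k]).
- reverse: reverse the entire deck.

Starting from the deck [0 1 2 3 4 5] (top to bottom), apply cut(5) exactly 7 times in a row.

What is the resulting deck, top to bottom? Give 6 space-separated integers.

Answer: 5 0 1 2 3 4

Derivation:
After op 1 (cut(5)): [5 0 1 2 3 4]
After op 2 (cut(5)): [4 5 0 1 2 3]
After op 3 (cut(5)): [3 4 5 0 1 2]
After op 4 (cut(5)): [2 3 4 5 0 1]
After op 5 (cut(5)): [1 2 3 4 5 0]
After op 6 (cut(5)): [0 1 2 3 4 5]
After op 7 (cut(5)): [5 0 1 2 3 4]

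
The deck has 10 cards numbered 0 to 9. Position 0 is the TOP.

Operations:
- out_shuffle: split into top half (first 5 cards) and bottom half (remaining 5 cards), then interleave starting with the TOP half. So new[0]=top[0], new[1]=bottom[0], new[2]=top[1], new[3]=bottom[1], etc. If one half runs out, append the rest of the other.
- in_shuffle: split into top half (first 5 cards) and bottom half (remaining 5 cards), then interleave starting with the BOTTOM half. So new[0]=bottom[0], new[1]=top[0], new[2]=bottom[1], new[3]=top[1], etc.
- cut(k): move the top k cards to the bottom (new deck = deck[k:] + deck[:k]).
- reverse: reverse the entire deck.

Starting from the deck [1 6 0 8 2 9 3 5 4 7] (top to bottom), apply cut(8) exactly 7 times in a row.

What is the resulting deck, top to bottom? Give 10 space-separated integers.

Answer: 3 5 4 7 1 6 0 8 2 9

Derivation:
After op 1 (cut(8)): [4 7 1 6 0 8 2 9 3 5]
After op 2 (cut(8)): [3 5 4 7 1 6 0 8 2 9]
After op 3 (cut(8)): [2 9 3 5 4 7 1 6 0 8]
After op 4 (cut(8)): [0 8 2 9 3 5 4 7 1 6]
After op 5 (cut(8)): [1 6 0 8 2 9 3 5 4 7]
After op 6 (cut(8)): [4 7 1 6 0 8 2 9 3 5]
After op 7 (cut(8)): [3 5 4 7 1 6 0 8 2 9]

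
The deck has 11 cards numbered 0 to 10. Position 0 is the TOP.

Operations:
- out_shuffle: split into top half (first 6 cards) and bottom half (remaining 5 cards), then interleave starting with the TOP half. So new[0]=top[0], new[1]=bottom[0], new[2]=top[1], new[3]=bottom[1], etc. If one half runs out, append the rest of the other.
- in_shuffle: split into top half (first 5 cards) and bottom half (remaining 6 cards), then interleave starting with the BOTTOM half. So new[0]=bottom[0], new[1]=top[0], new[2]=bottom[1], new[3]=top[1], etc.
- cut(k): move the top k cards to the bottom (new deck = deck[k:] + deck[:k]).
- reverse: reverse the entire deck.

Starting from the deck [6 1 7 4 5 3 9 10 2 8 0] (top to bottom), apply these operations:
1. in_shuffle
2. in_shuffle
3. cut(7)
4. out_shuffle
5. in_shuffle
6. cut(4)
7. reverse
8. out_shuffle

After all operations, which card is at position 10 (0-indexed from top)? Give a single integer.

After op 1 (in_shuffle): [3 6 9 1 10 7 2 4 8 5 0]
After op 2 (in_shuffle): [7 3 2 6 4 9 8 1 5 10 0]
After op 3 (cut(7)): [1 5 10 0 7 3 2 6 4 9 8]
After op 4 (out_shuffle): [1 2 5 6 10 4 0 9 7 8 3]
After op 5 (in_shuffle): [4 1 0 2 9 5 7 6 8 10 3]
After op 6 (cut(4)): [9 5 7 6 8 10 3 4 1 0 2]
After op 7 (reverse): [2 0 1 4 3 10 8 6 7 5 9]
After op 8 (out_shuffle): [2 8 0 6 1 7 4 5 3 9 10]
Position 10: card 10.

Answer: 10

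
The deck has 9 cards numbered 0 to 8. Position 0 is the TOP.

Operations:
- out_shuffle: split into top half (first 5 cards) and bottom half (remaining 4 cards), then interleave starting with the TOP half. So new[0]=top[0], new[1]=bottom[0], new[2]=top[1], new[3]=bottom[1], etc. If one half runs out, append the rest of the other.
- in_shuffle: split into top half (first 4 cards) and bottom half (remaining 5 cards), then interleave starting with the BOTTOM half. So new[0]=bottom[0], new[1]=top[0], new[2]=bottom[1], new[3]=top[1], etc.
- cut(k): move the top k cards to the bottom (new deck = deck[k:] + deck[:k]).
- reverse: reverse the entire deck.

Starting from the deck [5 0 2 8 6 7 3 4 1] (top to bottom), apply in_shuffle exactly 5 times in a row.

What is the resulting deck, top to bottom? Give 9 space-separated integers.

Answer: 0 8 7 4 5 2 6 3 1

Derivation:
After op 1 (in_shuffle): [6 5 7 0 3 2 4 8 1]
After op 2 (in_shuffle): [3 6 2 5 4 7 8 0 1]
After op 3 (in_shuffle): [4 3 7 6 8 2 0 5 1]
After op 4 (in_shuffle): [8 4 2 3 0 7 5 6 1]
After op 5 (in_shuffle): [0 8 7 4 5 2 6 3 1]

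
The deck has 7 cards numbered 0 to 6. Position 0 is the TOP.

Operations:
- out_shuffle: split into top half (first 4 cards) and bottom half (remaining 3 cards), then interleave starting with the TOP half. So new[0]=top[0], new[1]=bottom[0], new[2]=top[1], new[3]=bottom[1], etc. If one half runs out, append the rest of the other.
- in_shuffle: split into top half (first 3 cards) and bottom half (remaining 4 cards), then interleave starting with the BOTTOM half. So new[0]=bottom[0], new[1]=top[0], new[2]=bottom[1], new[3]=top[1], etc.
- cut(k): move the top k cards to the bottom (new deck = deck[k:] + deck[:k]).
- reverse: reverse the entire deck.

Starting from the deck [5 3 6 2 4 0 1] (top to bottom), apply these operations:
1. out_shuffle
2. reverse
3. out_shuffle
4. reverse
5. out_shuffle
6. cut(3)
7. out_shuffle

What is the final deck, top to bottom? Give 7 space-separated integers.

After op 1 (out_shuffle): [5 4 3 0 6 1 2]
After op 2 (reverse): [2 1 6 0 3 4 5]
After op 3 (out_shuffle): [2 3 1 4 6 5 0]
After op 4 (reverse): [0 5 6 4 1 3 2]
After op 5 (out_shuffle): [0 1 5 3 6 2 4]
After op 6 (cut(3)): [3 6 2 4 0 1 5]
After op 7 (out_shuffle): [3 0 6 1 2 5 4]

Answer: 3 0 6 1 2 5 4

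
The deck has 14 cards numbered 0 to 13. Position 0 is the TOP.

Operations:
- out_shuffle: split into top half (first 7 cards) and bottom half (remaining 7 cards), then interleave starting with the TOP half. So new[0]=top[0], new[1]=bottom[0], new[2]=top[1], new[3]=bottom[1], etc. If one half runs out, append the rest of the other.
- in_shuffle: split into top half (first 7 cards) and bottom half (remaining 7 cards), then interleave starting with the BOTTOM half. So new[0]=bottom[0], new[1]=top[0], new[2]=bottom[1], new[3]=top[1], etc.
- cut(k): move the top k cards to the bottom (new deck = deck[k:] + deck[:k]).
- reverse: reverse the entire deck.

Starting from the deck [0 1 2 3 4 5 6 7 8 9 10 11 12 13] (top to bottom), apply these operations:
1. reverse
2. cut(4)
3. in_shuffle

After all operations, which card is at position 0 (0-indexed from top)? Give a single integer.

After op 1 (reverse): [13 12 11 10 9 8 7 6 5 4 3 2 1 0]
After op 2 (cut(4)): [9 8 7 6 5 4 3 2 1 0 13 12 11 10]
After op 3 (in_shuffle): [2 9 1 8 0 7 13 6 12 5 11 4 10 3]
Position 0: card 2.

Answer: 2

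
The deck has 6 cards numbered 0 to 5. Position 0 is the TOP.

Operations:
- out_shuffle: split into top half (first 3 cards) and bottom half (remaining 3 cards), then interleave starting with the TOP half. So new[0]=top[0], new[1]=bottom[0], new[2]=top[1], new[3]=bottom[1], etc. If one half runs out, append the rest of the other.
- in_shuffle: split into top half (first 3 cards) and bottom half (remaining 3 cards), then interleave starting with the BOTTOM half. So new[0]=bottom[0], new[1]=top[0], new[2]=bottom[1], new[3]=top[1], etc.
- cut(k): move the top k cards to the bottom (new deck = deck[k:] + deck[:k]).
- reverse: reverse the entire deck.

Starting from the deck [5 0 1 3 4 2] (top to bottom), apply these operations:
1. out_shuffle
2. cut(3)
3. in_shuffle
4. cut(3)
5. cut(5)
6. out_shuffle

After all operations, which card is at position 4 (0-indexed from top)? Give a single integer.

After op 1 (out_shuffle): [5 3 0 4 1 2]
After op 2 (cut(3)): [4 1 2 5 3 0]
After op 3 (in_shuffle): [5 4 3 1 0 2]
After op 4 (cut(3)): [1 0 2 5 4 3]
After op 5 (cut(5)): [3 1 0 2 5 4]
After op 6 (out_shuffle): [3 2 1 5 0 4]
Position 4: card 0.

Answer: 0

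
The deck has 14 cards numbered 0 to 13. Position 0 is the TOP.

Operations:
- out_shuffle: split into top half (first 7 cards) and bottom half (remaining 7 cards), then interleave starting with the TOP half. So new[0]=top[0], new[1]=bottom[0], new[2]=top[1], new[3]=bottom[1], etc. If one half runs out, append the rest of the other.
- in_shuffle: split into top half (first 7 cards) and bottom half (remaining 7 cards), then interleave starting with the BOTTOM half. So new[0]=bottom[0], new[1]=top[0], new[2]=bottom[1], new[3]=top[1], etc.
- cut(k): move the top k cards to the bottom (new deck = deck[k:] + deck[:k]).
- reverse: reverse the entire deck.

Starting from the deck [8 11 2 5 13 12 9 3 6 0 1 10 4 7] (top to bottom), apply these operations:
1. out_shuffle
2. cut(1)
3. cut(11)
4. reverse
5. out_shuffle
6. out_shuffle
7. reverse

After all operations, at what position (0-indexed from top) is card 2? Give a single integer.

After op 1 (out_shuffle): [8 3 11 6 2 0 5 1 13 10 12 4 9 7]
After op 2 (cut(1)): [3 11 6 2 0 5 1 13 10 12 4 9 7 8]
After op 3 (cut(11)): [9 7 8 3 11 6 2 0 5 1 13 10 12 4]
After op 4 (reverse): [4 12 10 13 1 5 0 2 6 11 3 8 7 9]
After op 5 (out_shuffle): [4 2 12 6 10 11 13 3 1 8 5 7 0 9]
After op 6 (out_shuffle): [4 3 2 1 12 8 6 5 10 7 11 0 13 9]
After op 7 (reverse): [9 13 0 11 7 10 5 6 8 12 1 2 3 4]
Card 2 is at position 11.

Answer: 11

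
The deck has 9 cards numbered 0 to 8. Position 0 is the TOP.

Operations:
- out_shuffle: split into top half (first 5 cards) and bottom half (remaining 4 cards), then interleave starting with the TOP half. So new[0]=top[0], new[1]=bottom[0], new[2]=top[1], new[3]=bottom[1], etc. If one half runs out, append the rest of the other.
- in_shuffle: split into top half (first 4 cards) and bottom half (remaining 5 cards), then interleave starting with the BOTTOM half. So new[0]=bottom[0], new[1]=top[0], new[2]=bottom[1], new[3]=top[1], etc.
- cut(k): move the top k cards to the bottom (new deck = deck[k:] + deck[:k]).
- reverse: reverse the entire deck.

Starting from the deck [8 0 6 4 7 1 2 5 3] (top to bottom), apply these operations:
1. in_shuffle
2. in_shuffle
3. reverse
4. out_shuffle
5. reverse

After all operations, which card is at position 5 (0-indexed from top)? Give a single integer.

Answer: 6

Derivation:
After op 1 (in_shuffle): [7 8 1 0 2 6 5 4 3]
After op 2 (in_shuffle): [2 7 6 8 5 1 4 0 3]
After op 3 (reverse): [3 0 4 1 5 8 6 7 2]
After op 4 (out_shuffle): [3 8 0 6 4 7 1 2 5]
After op 5 (reverse): [5 2 1 7 4 6 0 8 3]
Position 5: card 6.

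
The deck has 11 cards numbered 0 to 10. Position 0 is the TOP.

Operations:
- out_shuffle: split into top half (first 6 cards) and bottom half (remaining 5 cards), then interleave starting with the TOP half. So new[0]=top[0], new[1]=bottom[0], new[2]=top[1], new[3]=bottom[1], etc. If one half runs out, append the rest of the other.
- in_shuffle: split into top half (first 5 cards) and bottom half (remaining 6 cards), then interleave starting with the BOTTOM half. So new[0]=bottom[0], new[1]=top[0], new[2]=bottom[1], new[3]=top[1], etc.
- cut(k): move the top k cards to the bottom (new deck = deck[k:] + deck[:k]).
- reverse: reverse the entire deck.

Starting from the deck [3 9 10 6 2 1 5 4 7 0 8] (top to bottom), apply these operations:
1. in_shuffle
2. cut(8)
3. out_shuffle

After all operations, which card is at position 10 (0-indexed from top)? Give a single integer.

Answer: 5

Derivation:
After op 1 (in_shuffle): [1 3 5 9 4 10 7 6 0 2 8]
After op 2 (cut(8)): [0 2 8 1 3 5 9 4 10 7 6]
After op 3 (out_shuffle): [0 9 2 4 8 10 1 7 3 6 5]
Position 10: card 5.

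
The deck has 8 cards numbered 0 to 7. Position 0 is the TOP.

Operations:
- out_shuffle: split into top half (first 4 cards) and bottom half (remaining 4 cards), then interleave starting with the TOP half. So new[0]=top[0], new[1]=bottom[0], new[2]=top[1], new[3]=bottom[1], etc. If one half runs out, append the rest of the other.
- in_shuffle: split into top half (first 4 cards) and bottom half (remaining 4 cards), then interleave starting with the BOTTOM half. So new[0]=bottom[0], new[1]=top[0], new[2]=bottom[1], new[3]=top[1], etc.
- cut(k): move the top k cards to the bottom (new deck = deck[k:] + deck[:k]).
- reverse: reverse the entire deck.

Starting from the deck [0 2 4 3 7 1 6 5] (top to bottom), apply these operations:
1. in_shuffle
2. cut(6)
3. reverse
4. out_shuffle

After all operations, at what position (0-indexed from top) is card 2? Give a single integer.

Answer: 4

Derivation:
After op 1 (in_shuffle): [7 0 1 2 6 4 5 3]
After op 2 (cut(6)): [5 3 7 0 1 2 6 4]
After op 3 (reverse): [4 6 2 1 0 7 3 5]
After op 4 (out_shuffle): [4 0 6 7 2 3 1 5]
Card 2 is at position 4.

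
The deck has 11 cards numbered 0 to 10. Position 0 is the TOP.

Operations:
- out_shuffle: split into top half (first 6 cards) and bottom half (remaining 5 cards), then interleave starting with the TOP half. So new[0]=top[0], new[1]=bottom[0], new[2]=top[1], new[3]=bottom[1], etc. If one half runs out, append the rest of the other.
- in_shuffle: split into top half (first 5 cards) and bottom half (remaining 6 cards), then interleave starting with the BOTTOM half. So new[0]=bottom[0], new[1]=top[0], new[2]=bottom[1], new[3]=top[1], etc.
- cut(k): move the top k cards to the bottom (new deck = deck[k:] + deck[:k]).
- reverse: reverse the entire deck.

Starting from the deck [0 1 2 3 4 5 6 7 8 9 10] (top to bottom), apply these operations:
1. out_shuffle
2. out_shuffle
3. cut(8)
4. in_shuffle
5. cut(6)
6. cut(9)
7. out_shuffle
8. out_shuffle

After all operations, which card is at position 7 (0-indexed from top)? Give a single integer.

Answer: 5

Derivation:
After op 1 (out_shuffle): [0 6 1 7 2 8 3 9 4 10 5]
After op 2 (out_shuffle): [0 3 6 9 1 4 7 10 2 5 8]
After op 3 (cut(8)): [2 5 8 0 3 6 9 1 4 7 10]
After op 4 (in_shuffle): [6 2 9 5 1 8 4 0 7 3 10]
After op 5 (cut(6)): [4 0 7 3 10 6 2 9 5 1 8]
After op 6 (cut(9)): [1 8 4 0 7 3 10 6 2 9 5]
After op 7 (out_shuffle): [1 10 8 6 4 2 0 9 7 5 3]
After op 8 (out_shuffle): [1 0 10 9 8 7 6 5 4 3 2]
Position 7: card 5.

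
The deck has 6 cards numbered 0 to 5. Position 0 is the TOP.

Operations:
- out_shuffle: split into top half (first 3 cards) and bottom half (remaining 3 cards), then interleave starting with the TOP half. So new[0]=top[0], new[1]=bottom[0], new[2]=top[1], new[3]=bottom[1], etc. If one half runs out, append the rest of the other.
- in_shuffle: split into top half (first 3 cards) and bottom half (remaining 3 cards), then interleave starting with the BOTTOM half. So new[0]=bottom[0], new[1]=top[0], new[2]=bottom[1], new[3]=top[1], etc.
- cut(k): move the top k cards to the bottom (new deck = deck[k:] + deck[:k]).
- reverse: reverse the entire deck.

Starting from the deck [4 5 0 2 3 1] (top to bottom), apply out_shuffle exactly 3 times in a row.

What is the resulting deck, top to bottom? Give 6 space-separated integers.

Answer: 4 0 3 5 2 1

Derivation:
After op 1 (out_shuffle): [4 2 5 3 0 1]
After op 2 (out_shuffle): [4 3 2 0 5 1]
After op 3 (out_shuffle): [4 0 3 5 2 1]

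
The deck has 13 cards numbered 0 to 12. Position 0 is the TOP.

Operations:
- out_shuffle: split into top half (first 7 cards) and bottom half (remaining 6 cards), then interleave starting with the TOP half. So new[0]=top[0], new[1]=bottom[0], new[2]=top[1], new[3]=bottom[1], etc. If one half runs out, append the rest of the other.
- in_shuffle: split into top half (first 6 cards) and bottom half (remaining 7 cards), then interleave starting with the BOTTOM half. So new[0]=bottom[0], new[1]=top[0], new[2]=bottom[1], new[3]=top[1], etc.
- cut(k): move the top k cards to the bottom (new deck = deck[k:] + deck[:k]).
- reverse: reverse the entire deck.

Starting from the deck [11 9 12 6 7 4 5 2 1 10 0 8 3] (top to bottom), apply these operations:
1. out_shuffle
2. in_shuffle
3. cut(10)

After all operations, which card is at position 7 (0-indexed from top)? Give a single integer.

Answer: 7

Derivation:
After op 1 (out_shuffle): [11 2 9 1 12 10 6 0 7 8 4 3 5]
After op 2 (in_shuffle): [6 11 0 2 7 9 8 1 4 12 3 10 5]
After op 3 (cut(10)): [3 10 5 6 11 0 2 7 9 8 1 4 12]
Position 7: card 7.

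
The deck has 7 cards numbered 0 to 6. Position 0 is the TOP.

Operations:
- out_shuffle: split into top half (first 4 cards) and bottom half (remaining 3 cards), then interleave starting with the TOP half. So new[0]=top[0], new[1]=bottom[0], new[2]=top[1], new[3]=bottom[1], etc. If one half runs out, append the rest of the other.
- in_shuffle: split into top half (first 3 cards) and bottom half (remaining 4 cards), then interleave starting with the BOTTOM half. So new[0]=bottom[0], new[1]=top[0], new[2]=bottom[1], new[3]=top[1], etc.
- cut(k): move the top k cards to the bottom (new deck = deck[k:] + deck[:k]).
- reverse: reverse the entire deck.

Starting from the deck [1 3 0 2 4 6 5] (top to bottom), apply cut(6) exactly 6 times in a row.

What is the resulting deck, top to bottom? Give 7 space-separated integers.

After op 1 (cut(6)): [5 1 3 0 2 4 6]
After op 2 (cut(6)): [6 5 1 3 0 2 4]
After op 3 (cut(6)): [4 6 5 1 3 0 2]
After op 4 (cut(6)): [2 4 6 5 1 3 0]
After op 5 (cut(6)): [0 2 4 6 5 1 3]
After op 6 (cut(6)): [3 0 2 4 6 5 1]

Answer: 3 0 2 4 6 5 1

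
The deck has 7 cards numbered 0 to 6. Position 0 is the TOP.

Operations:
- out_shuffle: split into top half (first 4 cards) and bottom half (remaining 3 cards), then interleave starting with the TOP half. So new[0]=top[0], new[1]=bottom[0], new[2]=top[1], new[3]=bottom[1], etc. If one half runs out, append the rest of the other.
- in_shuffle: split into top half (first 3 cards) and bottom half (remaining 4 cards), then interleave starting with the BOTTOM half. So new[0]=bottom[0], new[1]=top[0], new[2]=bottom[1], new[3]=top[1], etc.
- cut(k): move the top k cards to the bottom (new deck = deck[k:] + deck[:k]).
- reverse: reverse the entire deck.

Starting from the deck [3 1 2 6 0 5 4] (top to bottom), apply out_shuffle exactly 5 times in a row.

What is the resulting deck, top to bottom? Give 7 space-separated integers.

After op 1 (out_shuffle): [3 0 1 5 2 4 6]
After op 2 (out_shuffle): [3 2 0 4 1 6 5]
After op 3 (out_shuffle): [3 1 2 6 0 5 4]
After op 4 (out_shuffle): [3 0 1 5 2 4 6]
After op 5 (out_shuffle): [3 2 0 4 1 6 5]

Answer: 3 2 0 4 1 6 5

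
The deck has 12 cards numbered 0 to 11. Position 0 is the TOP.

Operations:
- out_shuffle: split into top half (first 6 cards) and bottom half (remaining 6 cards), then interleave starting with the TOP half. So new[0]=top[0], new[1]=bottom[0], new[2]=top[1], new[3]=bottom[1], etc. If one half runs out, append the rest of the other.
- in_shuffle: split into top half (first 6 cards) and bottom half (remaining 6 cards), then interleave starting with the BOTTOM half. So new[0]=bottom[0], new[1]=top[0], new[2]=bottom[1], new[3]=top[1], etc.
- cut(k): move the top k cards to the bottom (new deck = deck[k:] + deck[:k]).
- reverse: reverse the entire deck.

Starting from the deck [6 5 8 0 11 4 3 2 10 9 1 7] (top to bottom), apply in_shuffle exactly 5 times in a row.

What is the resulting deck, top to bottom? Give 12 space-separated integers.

Answer: 1 10 3 11 8 6 7 9 2 4 0 5

Derivation:
After op 1 (in_shuffle): [3 6 2 5 10 8 9 0 1 11 7 4]
After op 2 (in_shuffle): [9 3 0 6 1 2 11 5 7 10 4 8]
After op 3 (in_shuffle): [11 9 5 3 7 0 10 6 4 1 8 2]
After op 4 (in_shuffle): [10 11 6 9 4 5 1 3 8 7 2 0]
After op 5 (in_shuffle): [1 10 3 11 8 6 7 9 2 4 0 5]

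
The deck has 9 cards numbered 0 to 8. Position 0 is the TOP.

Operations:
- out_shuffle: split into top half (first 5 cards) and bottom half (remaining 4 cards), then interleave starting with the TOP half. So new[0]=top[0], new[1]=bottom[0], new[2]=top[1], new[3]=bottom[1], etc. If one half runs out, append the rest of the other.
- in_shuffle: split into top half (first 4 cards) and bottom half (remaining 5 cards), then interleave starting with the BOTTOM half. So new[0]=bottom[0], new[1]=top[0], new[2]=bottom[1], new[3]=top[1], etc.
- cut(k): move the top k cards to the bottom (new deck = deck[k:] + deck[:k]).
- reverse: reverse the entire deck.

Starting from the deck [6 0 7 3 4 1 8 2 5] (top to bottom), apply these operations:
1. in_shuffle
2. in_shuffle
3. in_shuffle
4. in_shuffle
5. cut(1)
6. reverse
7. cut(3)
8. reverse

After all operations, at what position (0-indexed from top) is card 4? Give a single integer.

Answer: 0

Derivation:
After op 1 (in_shuffle): [4 6 1 0 8 7 2 3 5]
After op 2 (in_shuffle): [8 4 7 6 2 1 3 0 5]
After op 3 (in_shuffle): [2 8 1 4 3 7 0 6 5]
After op 4 (in_shuffle): [3 2 7 8 0 1 6 4 5]
After op 5 (cut(1)): [2 7 8 0 1 6 4 5 3]
After op 6 (reverse): [3 5 4 6 1 0 8 7 2]
After op 7 (cut(3)): [6 1 0 8 7 2 3 5 4]
After op 8 (reverse): [4 5 3 2 7 8 0 1 6]
Card 4 is at position 0.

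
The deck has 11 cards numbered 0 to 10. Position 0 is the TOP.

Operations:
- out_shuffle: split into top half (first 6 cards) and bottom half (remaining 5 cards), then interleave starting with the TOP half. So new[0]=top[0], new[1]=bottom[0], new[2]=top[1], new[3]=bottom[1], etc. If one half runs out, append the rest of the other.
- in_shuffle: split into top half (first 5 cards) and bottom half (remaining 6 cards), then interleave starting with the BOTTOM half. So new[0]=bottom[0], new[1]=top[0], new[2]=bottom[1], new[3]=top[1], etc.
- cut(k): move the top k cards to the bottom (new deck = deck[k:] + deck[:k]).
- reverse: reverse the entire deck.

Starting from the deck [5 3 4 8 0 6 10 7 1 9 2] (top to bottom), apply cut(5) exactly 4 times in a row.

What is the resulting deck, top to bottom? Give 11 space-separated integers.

Answer: 9 2 5 3 4 8 0 6 10 7 1

Derivation:
After op 1 (cut(5)): [6 10 7 1 9 2 5 3 4 8 0]
After op 2 (cut(5)): [2 5 3 4 8 0 6 10 7 1 9]
After op 3 (cut(5)): [0 6 10 7 1 9 2 5 3 4 8]
After op 4 (cut(5)): [9 2 5 3 4 8 0 6 10 7 1]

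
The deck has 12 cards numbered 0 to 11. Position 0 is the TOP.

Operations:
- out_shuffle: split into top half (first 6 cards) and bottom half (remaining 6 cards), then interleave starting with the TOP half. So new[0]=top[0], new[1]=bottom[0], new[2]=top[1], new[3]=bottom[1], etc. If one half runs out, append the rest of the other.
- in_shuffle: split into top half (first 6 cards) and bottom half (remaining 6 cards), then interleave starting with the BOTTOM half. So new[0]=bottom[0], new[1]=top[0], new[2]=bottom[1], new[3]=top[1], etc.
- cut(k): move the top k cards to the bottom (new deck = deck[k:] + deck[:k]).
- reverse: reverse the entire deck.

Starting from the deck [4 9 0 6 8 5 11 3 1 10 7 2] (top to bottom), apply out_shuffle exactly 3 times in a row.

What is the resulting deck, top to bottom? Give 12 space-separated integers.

After op 1 (out_shuffle): [4 11 9 3 0 1 6 10 8 7 5 2]
After op 2 (out_shuffle): [4 6 11 10 9 8 3 7 0 5 1 2]
After op 3 (out_shuffle): [4 3 6 7 11 0 10 5 9 1 8 2]

Answer: 4 3 6 7 11 0 10 5 9 1 8 2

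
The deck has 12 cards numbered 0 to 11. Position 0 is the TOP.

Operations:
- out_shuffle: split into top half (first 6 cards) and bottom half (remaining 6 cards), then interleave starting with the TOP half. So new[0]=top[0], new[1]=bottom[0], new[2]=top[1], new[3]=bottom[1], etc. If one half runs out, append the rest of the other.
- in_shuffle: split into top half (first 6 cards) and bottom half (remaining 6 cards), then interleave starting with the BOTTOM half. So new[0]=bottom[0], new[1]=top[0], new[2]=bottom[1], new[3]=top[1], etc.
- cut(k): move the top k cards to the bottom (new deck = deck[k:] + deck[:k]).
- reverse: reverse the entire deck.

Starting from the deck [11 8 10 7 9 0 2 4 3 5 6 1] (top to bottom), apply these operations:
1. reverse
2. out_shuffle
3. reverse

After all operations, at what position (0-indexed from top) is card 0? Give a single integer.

After op 1 (reverse): [1 6 5 3 4 2 0 9 7 10 8 11]
After op 2 (out_shuffle): [1 0 6 9 5 7 3 10 4 8 2 11]
After op 3 (reverse): [11 2 8 4 10 3 7 5 9 6 0 1]
Card 0 is at position 10.

Answer: 10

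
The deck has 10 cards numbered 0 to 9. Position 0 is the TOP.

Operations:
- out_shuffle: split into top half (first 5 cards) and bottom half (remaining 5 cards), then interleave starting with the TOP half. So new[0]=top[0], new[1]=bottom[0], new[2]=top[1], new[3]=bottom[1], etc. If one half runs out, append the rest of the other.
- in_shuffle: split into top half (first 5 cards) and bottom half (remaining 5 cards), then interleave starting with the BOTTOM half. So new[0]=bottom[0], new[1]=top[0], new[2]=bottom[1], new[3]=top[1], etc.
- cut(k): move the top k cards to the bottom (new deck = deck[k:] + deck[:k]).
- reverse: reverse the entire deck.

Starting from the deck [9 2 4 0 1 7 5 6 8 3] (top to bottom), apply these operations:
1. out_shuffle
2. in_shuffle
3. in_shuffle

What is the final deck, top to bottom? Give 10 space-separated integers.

After op 1 (out_shuffle): [9 7 2 5 4 6 0 8 1 3]
After op 2 (in_shuffle): [6 9 0 7 8 2 1 5 3 4]
After op 3 (in_shuffle): [2 6 1 9 5 0 3 7 4 8]

Answer: 2 6 1 9 5 0 3 7 4 8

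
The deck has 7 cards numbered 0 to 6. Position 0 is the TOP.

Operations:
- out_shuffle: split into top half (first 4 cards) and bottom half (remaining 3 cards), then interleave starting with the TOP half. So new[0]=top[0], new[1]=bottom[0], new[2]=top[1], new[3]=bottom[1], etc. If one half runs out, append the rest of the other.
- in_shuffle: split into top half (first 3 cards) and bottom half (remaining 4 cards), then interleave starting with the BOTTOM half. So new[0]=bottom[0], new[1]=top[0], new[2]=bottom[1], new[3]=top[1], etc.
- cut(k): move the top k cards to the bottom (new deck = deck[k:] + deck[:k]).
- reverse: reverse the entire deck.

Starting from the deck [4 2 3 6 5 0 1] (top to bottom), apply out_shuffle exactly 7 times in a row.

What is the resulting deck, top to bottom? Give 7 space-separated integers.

After op 1 (out_shuffle): [4 5 2 0 3 1 6]
After op 2 (out_shuffle): [4 3 5 1 2 6 0]
After op 3 (out_shuffle): [4 2 3 6 5 0 1]
After op 4 (out_shuffle): [4 5 2 0 3 1 6]
After op 5 (out_shuffle): [4 3 5 1 2 6 0]
After op 6 (out_shuffle): [4 2 3 6 5 0 1]
After op 7 (out_shuffle): [4 5 2 0 3 1 6]

Answer: 4 5 2 0 3 1 6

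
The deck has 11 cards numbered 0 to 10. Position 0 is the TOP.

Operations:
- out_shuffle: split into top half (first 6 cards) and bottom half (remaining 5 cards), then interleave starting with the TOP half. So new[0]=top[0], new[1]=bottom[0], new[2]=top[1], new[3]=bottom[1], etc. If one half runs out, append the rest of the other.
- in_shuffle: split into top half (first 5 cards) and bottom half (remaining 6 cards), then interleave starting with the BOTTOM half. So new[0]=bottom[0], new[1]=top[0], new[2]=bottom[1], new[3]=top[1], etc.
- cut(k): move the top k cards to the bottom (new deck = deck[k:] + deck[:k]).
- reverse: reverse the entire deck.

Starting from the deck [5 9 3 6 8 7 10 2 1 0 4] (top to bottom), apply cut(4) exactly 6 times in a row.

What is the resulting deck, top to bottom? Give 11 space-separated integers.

Answer: 3 6 8 7 10 2 1 0 4 5 9

Derivation:
After op 1 (cut(4)): [8 7 10 2 1 0 4 5 9 3 6]
After op 2 (cut(4)): [1 0 4 5 9 3 6 8 7 10 2]
After op 3 (cut(4)): [9 3 6 8 7 10 2 1 0 4 5]
After op 4 (cut(4)): [7 10 2 1 0 4 5 9 3 6 8]
After op 5 (cut(4)): [0 4 5 9 3 6 8 7 10 2 1]
After op 6 (cut(4)): [3 6 8 7 10 2 1 0 4 5 9]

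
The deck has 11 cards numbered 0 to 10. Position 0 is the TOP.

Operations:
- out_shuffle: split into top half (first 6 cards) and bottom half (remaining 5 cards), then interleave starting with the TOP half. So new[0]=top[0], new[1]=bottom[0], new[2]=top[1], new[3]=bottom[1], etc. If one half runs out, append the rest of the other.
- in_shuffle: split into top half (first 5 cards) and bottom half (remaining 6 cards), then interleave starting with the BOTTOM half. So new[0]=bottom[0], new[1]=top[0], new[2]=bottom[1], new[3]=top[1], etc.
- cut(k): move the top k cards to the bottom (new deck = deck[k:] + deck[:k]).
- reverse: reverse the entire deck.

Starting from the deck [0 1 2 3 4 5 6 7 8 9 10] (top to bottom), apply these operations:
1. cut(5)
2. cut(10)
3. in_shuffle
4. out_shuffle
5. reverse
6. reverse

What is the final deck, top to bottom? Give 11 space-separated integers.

Answer: 9 1 4 7 10 2 5 8 0 3 6

Derivation:
After op 1 (cut(5)): [5 6 7 8 9 10 0 1 2 3 4]
After op 2 (cut(10)): [4 5 6 7 8 9 10 0 1 2 3]
After op 3 (in_shuffle): [9 4 10 5 0 6 1 7 2 8 3]
After op 4 (out_shuffle): [9 1 4 7 10 2 5 8 0 3 6]
After op 5 (reverse): [6 3 0 8 5 2 10 7 4 1 9]
After op 6 (reverse): [9 1 4 7 10 2 5 8 0 3 6]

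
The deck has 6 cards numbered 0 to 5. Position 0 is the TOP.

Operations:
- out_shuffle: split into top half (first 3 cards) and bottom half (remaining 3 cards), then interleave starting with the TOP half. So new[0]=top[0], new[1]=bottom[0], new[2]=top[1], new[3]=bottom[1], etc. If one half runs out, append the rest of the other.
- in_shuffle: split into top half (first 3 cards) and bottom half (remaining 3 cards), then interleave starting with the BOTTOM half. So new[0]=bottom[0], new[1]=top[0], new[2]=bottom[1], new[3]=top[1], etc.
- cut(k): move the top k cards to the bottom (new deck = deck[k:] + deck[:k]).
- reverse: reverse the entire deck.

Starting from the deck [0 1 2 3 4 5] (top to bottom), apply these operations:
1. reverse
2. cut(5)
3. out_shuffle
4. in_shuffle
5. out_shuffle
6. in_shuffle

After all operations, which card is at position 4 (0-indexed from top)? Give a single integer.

After op 1 (reverse): [5 4 3 2 1 0]
After op 2 (cut(5)): [0 5 4 3 2 1]
After op 3 (out_shuffle): [0 3 5 2 4 1]
After op 4 (in_shuffle): [2 0 4 3 1 5]
After op 5 (out_shuffle): [2 3 0 1 4 5]
After op 6 (in_shuffle): [1 2 4 3 5 0]
Position 4: card 5.

Answer: 5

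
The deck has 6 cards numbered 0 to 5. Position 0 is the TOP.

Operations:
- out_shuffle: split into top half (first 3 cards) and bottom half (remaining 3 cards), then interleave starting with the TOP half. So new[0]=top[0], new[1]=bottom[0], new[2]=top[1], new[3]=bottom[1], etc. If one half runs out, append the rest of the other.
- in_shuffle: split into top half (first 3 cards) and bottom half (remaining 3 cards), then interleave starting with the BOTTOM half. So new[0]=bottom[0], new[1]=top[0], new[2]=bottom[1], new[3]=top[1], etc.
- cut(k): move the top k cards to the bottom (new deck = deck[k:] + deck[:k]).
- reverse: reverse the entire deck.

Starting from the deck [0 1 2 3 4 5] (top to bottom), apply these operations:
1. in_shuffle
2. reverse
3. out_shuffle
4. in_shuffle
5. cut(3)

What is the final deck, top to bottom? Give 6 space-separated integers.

After op 1 (in_shuffle): [3 0 4 1 5 2]
After op 2 (reverse): [2 5 1 4 0 3]
After op 3 (out_shuffle): [2 4 5 0 1 3]
After op 4 (in_shuffle): [0 2 1 4 3 5]
After op 5 (cut(3)): [4 3 5 0 2 1]

Answer: 4 3 5 0 2 1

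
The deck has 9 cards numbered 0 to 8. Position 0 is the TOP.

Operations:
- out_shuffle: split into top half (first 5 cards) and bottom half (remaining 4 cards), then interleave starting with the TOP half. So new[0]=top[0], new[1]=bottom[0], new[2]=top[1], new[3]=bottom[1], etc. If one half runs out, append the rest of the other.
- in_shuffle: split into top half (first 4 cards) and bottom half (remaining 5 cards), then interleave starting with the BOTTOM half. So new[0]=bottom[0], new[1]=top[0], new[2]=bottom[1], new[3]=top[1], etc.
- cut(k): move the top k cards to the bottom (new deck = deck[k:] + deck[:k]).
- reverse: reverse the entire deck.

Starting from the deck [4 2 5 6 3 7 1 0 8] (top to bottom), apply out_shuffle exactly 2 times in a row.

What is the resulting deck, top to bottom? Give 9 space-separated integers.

Answer: 4 0 7 6 2 8 1 3 5

Derivation:
After op 1 (out_shuffle): [4 7 2 1 5 0 6 8 3]
After op 2 (out_shuffle): [4 0 7 6 2 8 1 3 5]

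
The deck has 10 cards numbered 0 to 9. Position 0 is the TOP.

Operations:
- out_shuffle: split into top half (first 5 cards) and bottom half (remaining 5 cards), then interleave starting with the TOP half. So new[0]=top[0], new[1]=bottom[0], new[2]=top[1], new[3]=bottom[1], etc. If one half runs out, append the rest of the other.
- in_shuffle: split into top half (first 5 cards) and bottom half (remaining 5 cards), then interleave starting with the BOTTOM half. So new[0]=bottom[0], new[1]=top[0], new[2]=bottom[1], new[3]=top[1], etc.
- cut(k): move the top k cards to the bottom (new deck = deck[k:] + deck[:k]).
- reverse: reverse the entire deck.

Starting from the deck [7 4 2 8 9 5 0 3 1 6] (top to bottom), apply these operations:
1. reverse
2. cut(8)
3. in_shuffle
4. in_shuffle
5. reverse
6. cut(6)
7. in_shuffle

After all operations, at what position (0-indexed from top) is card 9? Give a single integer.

After op 1 (reverse): [6 1 3 0 5 9 8 2 4 7]
After op 2 (cut(8)): [4 7 6 1 3 0 5 9 8 2]
After op 3 (in_shuffle): [0 4 5 7 9 6 8 1 2 3]
After op 4 (in_shuffle): [6 0 8 4 1 5 2 7 3 9]
After op 5 (reverse): [9 3 7 2 5 1 4 8 0 6]
After op 6 (cut(6)): [4 8 0 6 9 3 7 2 5 1]
After op 7 (in_shuffle): [3 4 7 8 2 0 5 6 1 9]
Card 9 is at position 9.

Answer: 9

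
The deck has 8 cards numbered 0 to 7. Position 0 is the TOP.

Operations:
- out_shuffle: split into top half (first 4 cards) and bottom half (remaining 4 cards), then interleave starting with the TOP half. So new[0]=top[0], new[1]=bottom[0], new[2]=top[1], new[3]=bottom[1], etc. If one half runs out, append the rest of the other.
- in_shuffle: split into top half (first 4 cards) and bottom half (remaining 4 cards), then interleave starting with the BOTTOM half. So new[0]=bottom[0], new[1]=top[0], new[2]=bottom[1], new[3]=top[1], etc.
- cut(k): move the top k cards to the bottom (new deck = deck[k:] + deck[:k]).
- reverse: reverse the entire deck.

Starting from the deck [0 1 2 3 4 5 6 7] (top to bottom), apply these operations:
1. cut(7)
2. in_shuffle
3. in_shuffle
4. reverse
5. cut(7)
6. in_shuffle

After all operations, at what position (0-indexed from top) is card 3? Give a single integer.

After op 1 (cut(7)): [7 0 1 2 3 4 5 6]
After op 2 (in_shuffle): [3 7 4 0 5 1 6 2]
After op 3 (in_shuffle): [5 3 1 7 6 4 2 0]
After op 4 (reverse): [0 2 4 6 7 1 3 5]
After op 5 (cut(7)): [5 0 2 4 6 7 1 3]
After op 6 (in_shuffle): [6 5 7 0 1 2 3 4]
Card 3 is at position 6.

Answer: 6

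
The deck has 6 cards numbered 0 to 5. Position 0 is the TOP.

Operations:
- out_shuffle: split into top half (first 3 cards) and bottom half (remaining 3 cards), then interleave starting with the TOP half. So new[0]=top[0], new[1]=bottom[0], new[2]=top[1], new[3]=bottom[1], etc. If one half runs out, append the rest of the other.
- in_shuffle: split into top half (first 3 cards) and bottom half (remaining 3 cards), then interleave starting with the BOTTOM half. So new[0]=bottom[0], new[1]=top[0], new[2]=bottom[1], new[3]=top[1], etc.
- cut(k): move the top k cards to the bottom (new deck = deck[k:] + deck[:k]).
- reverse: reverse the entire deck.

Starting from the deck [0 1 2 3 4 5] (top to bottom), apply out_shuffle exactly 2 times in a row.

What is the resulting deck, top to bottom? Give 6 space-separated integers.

After op 1 (out_shuffle): [0 3 1 4 2 5]
After op 2 (out_shuffle): [0 4 3 2 1 5]

Answer: 0 4 3 2 1 5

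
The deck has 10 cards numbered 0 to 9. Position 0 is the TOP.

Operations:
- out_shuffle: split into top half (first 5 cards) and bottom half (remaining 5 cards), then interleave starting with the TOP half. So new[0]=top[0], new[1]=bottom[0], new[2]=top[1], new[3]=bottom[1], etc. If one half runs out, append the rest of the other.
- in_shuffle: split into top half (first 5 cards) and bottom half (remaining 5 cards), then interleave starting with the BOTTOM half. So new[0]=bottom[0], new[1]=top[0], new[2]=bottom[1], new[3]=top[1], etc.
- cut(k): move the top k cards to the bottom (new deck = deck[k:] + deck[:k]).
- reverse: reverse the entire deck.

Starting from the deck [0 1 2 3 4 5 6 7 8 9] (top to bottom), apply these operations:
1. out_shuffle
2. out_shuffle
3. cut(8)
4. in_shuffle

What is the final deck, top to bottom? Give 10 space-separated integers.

After op 1 (out_shuffle): [0 5 1 6 2 7 3 8 4 9]
After op 2 (out_shuffle): [0 7 5 3 1 8 6 4 2 9]
After op 3 (cut(8)): [2 9 0 7 5 3 1 8 6 4]
After op 4 (in_shuffle): [3 2 1 9 8 0 6 7 4 5]

Answer: 3 2 1 9 8 0 6 7 4 5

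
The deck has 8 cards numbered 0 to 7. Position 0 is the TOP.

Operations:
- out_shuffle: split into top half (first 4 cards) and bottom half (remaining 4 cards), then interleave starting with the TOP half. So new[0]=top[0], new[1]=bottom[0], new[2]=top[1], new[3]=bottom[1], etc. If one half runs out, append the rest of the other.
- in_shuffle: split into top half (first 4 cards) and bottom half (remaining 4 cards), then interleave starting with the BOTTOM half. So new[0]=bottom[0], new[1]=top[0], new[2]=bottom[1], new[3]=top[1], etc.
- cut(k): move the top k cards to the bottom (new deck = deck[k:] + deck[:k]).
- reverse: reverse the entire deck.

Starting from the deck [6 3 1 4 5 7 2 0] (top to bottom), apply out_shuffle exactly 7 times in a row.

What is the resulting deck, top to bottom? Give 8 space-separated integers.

After op 1 (out_shuffle): [6 5 3 7 1 2 4 0]
After op 2 (out_shuffle): [6 1 5 2 3 4 7 0]
After op 3 (out_shuffle): [6 3 1 4 5 7 2 0]
After op 4 (out_shuffle): [6 5 3 7 1 2 4 0]
After op 5 (out_shuffle): [6 1 5 2 3 4 7 0]
After op 6 (out_shuffle): [6 3 1 4 5 7 2 0]
After op 7 (out_shuffle): [6 5 3 7 1 2 4 0]

Answer: 6 5 3 7 1 2 4 0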